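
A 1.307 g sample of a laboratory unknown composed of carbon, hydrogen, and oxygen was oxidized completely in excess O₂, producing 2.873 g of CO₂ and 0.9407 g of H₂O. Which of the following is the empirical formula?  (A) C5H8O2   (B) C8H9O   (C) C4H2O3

mol C = 2.873 g CO₂ ÷ 44.009 g/mol = 0.065282 mol
mol H = 2 × 0.9407 g H₂O ÷ 18.015 g/mol = 0.10444 mol
mass O = 1.307 − (0.78410 + 0.10527) = 0.41763 g → mol O = 0.41763 ÷ 15.999 = 0.026103 mol
Divide by the smallest (0.026103 mol): C 2.501, H 4.001, O 1.000
Multiplying each by 2 gives whole numbers: C 5.00, H 8.00, O 2.00

(A) C5H8O2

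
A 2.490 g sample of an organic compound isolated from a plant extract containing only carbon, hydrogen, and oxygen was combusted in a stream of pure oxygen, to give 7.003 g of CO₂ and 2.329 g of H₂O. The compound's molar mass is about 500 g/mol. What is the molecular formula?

mol C = 7.003 g CO₂ ÷ 44.009 g/mol = 0.15913 mol
mol H = 2 × 2.329 g H₂O ÷ 18.015 g/mol = 0.25856 mol
mass O = 2.490 − (1.9113 + 0.26063) = 0.31810 g → mol O = 0.31810 ÷ 15.999 = 0.019883 mol
Divide by the smallest (0.019883 mol): C 8.003, H 13.005, O 1.000
Empirical formula: C8H13O
Empirical-formula mass = 125.19 g/mol; 500 ÷ 125.19 ≈ 4, so the molecular formula is C32H52O4.

C32H52O4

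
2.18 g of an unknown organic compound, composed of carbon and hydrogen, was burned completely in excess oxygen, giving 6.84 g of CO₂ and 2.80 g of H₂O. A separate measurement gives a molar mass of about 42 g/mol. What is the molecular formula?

mol C = 6.84 g CO₂ ÷ 44.009 g/mol = 0.1554 mol
mol H = 2 × 2.80 g H₂O ÷ 18.015 g/mol = 0.3109 mol
Divide by the smallest (0.1554 mol): C 1.000, H 2.000
Empirical formula: CH2
Empirical-formula mass = 14.03 g/mol; 42 ÷ 14.03 ≈ 3, so the molecular formula is C3H6.

C3H6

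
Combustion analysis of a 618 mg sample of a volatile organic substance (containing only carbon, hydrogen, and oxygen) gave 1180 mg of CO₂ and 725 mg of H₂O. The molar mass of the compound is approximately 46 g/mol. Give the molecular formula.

mol C = 1.18 g CO₂ ÷ 44.009 g/mol = 0.02681 mol
mol H = 2 × 0.725 g H₂O ÷ 18.015 g/mol = 0.08049 mol
mass O = 0.618 − (0.3220 + 0.08113) = 0.2148 g → mol O = 0.2148 ÷ 15.999 = 0.01343 mol
Divide by the smallest (0.01343 mol): C 1.997, H 5.994, O 1.000
Empirical formula: C2H6O
Empirical-formula mass = 46.07 g/mol; 46 ÷ 46.07 ≈ 1, so the molecular formula is C2H6O.

C2H6O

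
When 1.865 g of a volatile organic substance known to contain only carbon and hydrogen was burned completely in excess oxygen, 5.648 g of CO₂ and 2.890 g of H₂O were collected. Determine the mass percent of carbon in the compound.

mol C = 5.648 g CO₂ ÷ 44.009 g/mol = 0.12834 mol
mol H = 2 × 2.890 g H₂O ÷ 18.015 g/mol = 0.32084 mol
mass % C = 1.5415 g ÷ 1.865 g × 100%

82.65%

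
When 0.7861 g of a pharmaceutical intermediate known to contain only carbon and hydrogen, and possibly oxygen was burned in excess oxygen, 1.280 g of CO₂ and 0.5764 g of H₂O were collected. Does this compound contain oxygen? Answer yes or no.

mol C = 1.280 g CO₂ ÷ 44.009 g/mol = 0.029085 mol
mol H = 2 × 0.5764 g H₂O ÷ 18.015 g/mol = 0.063991 mol
C and H account for only 0.41384 g of the 0.7861 g sample; the remaining 0.37226 g must be oxygen.

yes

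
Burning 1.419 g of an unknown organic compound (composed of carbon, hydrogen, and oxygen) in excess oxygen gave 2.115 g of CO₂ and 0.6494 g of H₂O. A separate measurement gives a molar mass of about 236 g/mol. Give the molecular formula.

C8H12O8

mol C = 2.115 g CO₂ ÷ 44.009 g/mol = 0.048058 mol
mol H = 2 × 0.6494 g H₂O ÷ 18.015 g/mol = 0.072095 mol
mass O = 1.419 − (0.57723 + 0.072672) = 0.76910 g → mol O = 0.76910 ÷ 15.999 = 0.048072 mol
Divide by the smallest (0.048058 mol): C 1.000, H 1.500, O 1.000
Multiplying each by 2 gives whole numbers: C 2.00, H 3.00, O 2.00
Empirical formula: C2H3O2
Empirical-formula mass = 59.04 g/mol; 236 ÷ 59.04 ≈ 4, so the molecular formula is C8H12O8.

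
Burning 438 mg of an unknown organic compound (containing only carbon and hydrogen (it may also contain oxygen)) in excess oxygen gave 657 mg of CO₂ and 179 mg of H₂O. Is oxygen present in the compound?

mol C = 0.657 g CO₂ ÷ 44.009 g/mol = 0.01493 mol
mol H = 2 × 0.179 g H₂O ÷ 18.015 g/mol = 0.01987 mol
C and H account for only 0.1993 g of the 0.438 g sample; the remaining 0.2387 g must be oxygen.

yes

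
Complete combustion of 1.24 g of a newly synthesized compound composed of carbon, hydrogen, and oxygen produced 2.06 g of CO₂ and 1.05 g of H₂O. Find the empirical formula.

C4H10O3

mol C = 2.06 g CO₂ ÷ 44.009 g/mol = 0.04681 mol
mol H = 2 × 1.05 g H₂O ÷ 18.015 g/mol = 0.1166 mol
mass O = 1.24 − (0.5622 + 0.1175) = 0.5603 g → mol O = 0.5603 ÷ 15.999 = 0.03502 mol
Divide by the smallest (0.03502 mol): C 1.337, H 3.329, O 1.000
Multiplying each by 3 gives whole numbers: C 4.01, H 9.99, O 3.00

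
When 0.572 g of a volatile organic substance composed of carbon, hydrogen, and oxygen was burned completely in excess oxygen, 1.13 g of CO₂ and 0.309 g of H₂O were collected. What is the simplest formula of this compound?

mol C = 1.13 g CO₂ ÷ 44.009 g/mol = 0.02568 mol
mol H = 2 × 0.309 g H₂O ÷ 18.015 g/mol = 0.03430 mol
mass O = 0.572 − (0.3084 + 0.03458) = 0.2290 g → mol O = 0.2290 ÷ 15.999 = 0.01431 mol
Divide by the smallest (0.01431 mol): C 1.794, H 2.396, O 1.000
Multiplying each by 5 gives whole numbers: C 8.97, H 11.98, O 5.00

C9H12O5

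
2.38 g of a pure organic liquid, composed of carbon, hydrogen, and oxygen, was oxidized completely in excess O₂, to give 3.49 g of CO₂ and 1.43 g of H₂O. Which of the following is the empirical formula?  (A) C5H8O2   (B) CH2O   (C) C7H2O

(B) CH2O

mol C = 3.49 g CO₂ ÷ 44.009 g/mol = 0.07930 mol
mol H = 2 × 1.43 g H₂O ÷ 18.015 g/mol = 0.1588 mol
mass O = 2.38 − (0.9525 + 0.1600) = 1.267 g → mol O = 1.267 ÷ 15.999 = 0.07922 mol
Divide by the smallest (0.07922 mol): C 1.001, H 2.004, O 1.000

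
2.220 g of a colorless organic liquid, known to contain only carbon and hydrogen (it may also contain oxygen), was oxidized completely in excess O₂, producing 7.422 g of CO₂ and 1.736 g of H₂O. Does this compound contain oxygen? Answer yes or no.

no

mol C = 7.422 g CO₂ ÷ 44.009 g/mol = 0.16865 mol
mol H = 2 × 1.736 g H₂O ÷ 18.015 g/mol = 0.19273 mol
C and H together account for 2.2199 g — essentially the entire 2.220 g sample — so the compound contains no oxygen.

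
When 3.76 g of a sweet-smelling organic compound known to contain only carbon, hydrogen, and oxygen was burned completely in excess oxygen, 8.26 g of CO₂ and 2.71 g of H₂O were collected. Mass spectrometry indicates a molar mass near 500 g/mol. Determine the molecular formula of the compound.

mol C = 8.26 g CO₂ ÷ 44.009 g/mol = 0.1877 mol
mol H = 2 × 2.71 g H₂O ÷ 18.015 g/mol = 0.3009 mol
mass O = 3.76 − (2.254 + 0.3033) = 1.202 g → mol O = 1.202 ÷ 15.999 = 0.07515 mol
Divide by the smallest (0.07515 mol): C 2.497, H 4.003, O 1.000
Multiplying each by 2 gives whole numbers: C 4.99, H 8.01, O 2.00
Empirical formula: C5H8O2
Empirical-formula mass = 100.12 g/mol; 500 ÷ 100.12 ≈ 5, so the molecular formula is C25H40O10.

C25H40O10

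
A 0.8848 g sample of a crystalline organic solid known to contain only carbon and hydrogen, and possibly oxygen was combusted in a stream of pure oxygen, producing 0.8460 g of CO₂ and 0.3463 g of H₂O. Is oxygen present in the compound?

mol C = 0.8460 g CO₂ ÷ 44.009 g/mol = 0.019223 mol
mol H = 2 × 0.3463 g H₂O ÷ 18.015 g/mol = 0.038446 mol
C and H account for only 0.26964 g of the 0.8848 g sample; the remaining 0.61516 g must be oxygen.

yes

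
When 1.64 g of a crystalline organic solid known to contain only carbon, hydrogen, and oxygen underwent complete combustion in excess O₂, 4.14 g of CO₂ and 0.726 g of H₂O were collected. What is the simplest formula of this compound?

C7H6O2

mol C = 4.14 g CO₂ ÷ 44.009 g/mol = 0.09407 mol
mol H = 2 × 0.726 g H₂O ÷ 18.015 g/mol = 0.08060 mol
mass O = 1.64 − (1.130 + 0.08124) = 0.4289 g → mol O = 0.4289 ÷ 15.999 = 0.02681 mol
Divide by the smallest (0.02681 mol): C 3.509, H 3.007, O 1.000
Multiplying each by 2 gives whole numbers: C 7.02, H 6.01, O 2.00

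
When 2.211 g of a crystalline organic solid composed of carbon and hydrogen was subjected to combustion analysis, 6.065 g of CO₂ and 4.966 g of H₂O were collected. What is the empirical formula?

mol C = 6.065 g CO₂ ÷ 44.009 g/mol = 0.13781 mol
mol H = 2 × 4.966 g H₂O ÷ 18.015 g/mol = 0.55132 mol
Divide by the smallest (0.13781 mol): C 1.000, H 4.000

CH4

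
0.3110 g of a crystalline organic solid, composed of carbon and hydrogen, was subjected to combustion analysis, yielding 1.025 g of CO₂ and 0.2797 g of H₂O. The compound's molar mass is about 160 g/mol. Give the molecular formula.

C12H16

mol C = 1.025 g CO₂ ÷ 44.009 g/mol = 0.023291 mol
mol H = 2 × 0.2797 g H₂O ÷ 18.015 g/mol = 0.031052 mol
Divide by the smallest (0.023291 mol): C 1.000, H 1.333
Multiplying each by 3 gives whole numbers: C 3.00, H 4.00
Empirical formula: C3H4
Empirical-formula mass = 40.06 g/mol; 160 ÷ 40.06 ≈ 4, so the molecular formula is C12H16.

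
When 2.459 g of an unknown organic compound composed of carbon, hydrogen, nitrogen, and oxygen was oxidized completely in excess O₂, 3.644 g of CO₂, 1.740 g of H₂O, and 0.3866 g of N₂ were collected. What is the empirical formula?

C3H7NO2

mol C = 3.644 g CO₂ ÷ 44.009 g/mol = 0.082801 mol
mol H = 2 × 1.740 g H₂O ÷ 18.015 g/mol = 0.19317 mol
mol N = 2 × 0.3866 g N₂ ÷ 28.014 g/mol = 0.027600 mol
mass O = 2.459 − (0.99453 + 0.19472 + 0.38660) = 0.88316 g → mol O = 0.88316 ÷ 15.999 = 0.055201 mol
Divide by the smallest (0.027600 mol): C 3.000, H 6.999, N 1.000, O 2.000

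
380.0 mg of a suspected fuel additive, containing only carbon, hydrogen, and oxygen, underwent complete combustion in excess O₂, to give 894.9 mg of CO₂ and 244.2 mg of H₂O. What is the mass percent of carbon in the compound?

mol C = 0.8949 g CO₂ ÷ 44.009 g/mol = 0.020334 mol
mol H = 2 × 0.2442 g H₂O ÷ 18.015 g/mol = 0.027111 mol
mass O = 0.3800 − (0.24424 + 0.027328) = 0.10843 g → mol O = 0.10843 ÷ 15.999 = 0.0067776 mol
mass % C = 0.24424 g ÷ 0.3800 g × 100%

64.27%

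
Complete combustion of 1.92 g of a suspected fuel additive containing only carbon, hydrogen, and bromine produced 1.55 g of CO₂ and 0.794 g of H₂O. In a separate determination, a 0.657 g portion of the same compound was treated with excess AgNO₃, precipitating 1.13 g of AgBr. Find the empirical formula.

mol C = 1.55 g CO₂ ÷ 44.009 g/mol = 0.03522 mol
mol H = 2 × 0.794 g H₂O ÷ 18.015 g/mol = 0.08815 mol
From the AgBr data: mol Br per gram of compound = (1.13 ÷ 187.772) ÷ 0.657 = 0.009160 mol/g, so in the 1.92 g combustion sample mol Br = 0.01759 mol
Divide by the smallest (0.01759 mol): C 2.003, H 5.012, Br 1.000

C2H5Br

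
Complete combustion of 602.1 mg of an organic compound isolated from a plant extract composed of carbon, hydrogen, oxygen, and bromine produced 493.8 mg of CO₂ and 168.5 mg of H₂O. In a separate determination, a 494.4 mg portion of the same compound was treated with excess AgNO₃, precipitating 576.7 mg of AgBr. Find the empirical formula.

C6H10Br2O5

mol C = 0.4938 g CO₂ ÷ 44.009 g/mol = 0.011220 mol
mol H = 2 × 0.1685 g H₂O ÷ 18.015 g/mol = 0.018707 mol
From the AgBr data: mol Br per gram of compound = (0.5767 ÷ 187.772) ÷ 0.4944 = 0.0062121 mol/g, so in the 0.6021 g combustion sample mol Br = 0.0037403 mol
mass O = 0.6021 − (0.13477 + 0.018856 + 0.29887) = 0.14961 g → mol O = 0.14961 ÷ 15.999 = 0.0093511 mol
Divide by the smallest (0.0037403 mol): C 3.000, H 5.001, Br 1.000, O 2.500
Multiplying each by 2 gives whole numbers: C 6.00, H 10.00, Br 2.00, O 5.00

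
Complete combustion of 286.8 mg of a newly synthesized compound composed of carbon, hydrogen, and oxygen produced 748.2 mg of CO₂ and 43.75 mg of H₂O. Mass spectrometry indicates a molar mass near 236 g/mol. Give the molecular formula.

C14H4O4

mol C = 0.7482 g CO₂ ÷ 44.009 g/mol = 0.017001 mol
mol H = 2 × 0.04375 g H₂O ÷ 18.015 g/mol = 0.0048571 mol
mass O = 0.2868 − (0.20420 + 0.0048959) = 0.077704 g → mol O = 0.077704 ÷ 15.999 = 0.0048568 mol
Divide by the smallest (0.0048568 mol): C 3.500, H 1.000, O 1.000
Multiplying each by 2 gives whole numbers: C 7.00, H 2.00, O 2.00
Empirical formula: C7H2O2
Empirical-formula mass = 118.09 g/mol; 236 ÷ 118.09 ≈ 2, so the molecular formula is C14H4O4.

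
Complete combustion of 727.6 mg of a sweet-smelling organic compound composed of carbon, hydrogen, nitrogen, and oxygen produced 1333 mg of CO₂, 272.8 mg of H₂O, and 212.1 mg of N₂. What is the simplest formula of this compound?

mol C = 1.333 g CO₂ ÷ 44.009 g/mol = 0.030289 mol
mol H = 2 × 0.2728 g H₂O ÷ 18.015 g/mol = 0.030286 mol
mol N = 2 × 0.2121 g N₂ ÷ 28.014 g/mol = 0.015142 mol
mass O = 0.7276 − (0.36380 + 0.030528 + 0.21210) = 0.12117 g → mol O = 0.12117 ÷ 15.999 = 0.0075734 mol
Divide by the smallest (0.0075734 mol): C 3.999, H 3.999, N 1.999, O 1.000

C4H4N2O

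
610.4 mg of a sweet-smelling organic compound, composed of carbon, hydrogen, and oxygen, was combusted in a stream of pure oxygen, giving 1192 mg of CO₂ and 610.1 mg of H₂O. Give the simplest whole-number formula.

mol C = 1.192 g CO₂ ÷ 44.009 g/mol = 0.027085 mol
mol H = 2 × 0.6101 g H₂O ÷ 18.015 g/mol = 0.067732 mol
mass O = 0.6104 − (0.32532 + 0.068274) = 0.21680 g → mol O = 0.21680 ÷ 15.999 = 0.013551 mol
Divide by the smallest (0.013551 mol): C 1.999, H 4.998, O 1.000

C2H5O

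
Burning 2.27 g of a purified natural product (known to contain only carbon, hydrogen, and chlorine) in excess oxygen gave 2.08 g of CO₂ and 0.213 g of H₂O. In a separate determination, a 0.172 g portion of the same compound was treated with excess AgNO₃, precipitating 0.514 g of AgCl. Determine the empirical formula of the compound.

C2HCl2

mol C = 2.08 g CO₂ ÷ 44.009 g/mol = 0.04726 mol
mol H = 2 × 0.213 g H₂O ÷ 18.015 g/mol = 0.02365 mol
From the AgCl data: mol Cl per gram of compound = (0.514 ÷ 143.318) ÷ 0.172 = 0.02085 mol/g, so in the 2.27 g combustion sample mol Cl = 0.04733 mol
Divide by the smallest (0.02365 mol): C 1.999, H 1.000, Cl 2.002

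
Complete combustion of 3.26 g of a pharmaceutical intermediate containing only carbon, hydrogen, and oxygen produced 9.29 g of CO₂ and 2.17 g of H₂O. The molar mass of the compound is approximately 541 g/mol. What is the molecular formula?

C35H40O5

mol C = 9.29 g CO₂ ÷ 44.009 g/mol = 0.2111 mol
mol H = 2 × 2.17 g H₂O ÷ 18.015 g/mol = 0.2409 mol
mass O = 3.26 − (2.535 + 0.2428) = 0.4817 g → mol O = 0.4817 ÷ 15.999 = 0.03011 mol
Divide by the smallest (0.03011 mol): C 7.011, H 8.001, O 1.000
Empirical formula: C7H8O
Empirical-formula mass = 108.14 g/mol; 541 ÷ 108.14 ≈ 5, so the molecular formula is C35H40O5.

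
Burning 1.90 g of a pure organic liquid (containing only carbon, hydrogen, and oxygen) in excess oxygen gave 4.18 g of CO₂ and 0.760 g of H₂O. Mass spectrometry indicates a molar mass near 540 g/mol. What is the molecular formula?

mol C = 4.18 g CO₂ ÷ 44.009 g/mol = 0.09498 mol
mol H = 2 × 0.760 g H₂O ÷ 18.015 g/mol = 0.08437 mol
mass O = 1.90 − (1.141 + 0.08505) = 0.6741 g → mol O = 0.6741 ÷ 15.999 = 0.04214 mol
Divide by the smallest (0.04214 mol): C 2.254, H 2.002, O 1.000
Multiplying each by 4 gives whole numbers: C 9.02, H 8.01, O 4.00
Empirical formula: C9H8O4
Empirical-formula mass = 180.16 g/mol; 540 ÷ 180.16 ≈ 3, so the molecular formula is C27H24O12.

C27H24O12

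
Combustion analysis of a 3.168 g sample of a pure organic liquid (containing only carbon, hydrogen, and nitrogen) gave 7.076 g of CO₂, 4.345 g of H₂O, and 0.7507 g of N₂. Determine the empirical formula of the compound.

mol C = 7.076 g CO₂ ÷ 44.009 g/mol = 0.16079 mol
mol H = 2 × 4.345 g H₂O ÷ 18.015 g/mol = 0.48238 mol
mol N = 2 × 0.7507 g N₂ ÷ 28.014 g/mol = 0.053595 mol
Divide by the smallest (0.053595 mol): C 3.000, H 9.000, N 1.000

C3H9N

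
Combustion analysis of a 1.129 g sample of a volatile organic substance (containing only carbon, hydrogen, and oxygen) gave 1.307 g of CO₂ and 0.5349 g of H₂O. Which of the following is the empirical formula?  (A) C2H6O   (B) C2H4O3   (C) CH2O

mol C = 1.307 g CO₂ ÷ 44.009 g/mol = 0.029698 mol
mol H = 2 × 0.5349 g H₂O ÷ 18.015 g/mol = 0.059384 mol
mass O = 1.129 − (0.35671 + 0.059859) = 0.71243 g → mol O = 0.71243 ÷ 15.999 = 0.044530 mol
Divide by the smallest (0.029698 mol): C 1.000, H 2.000, O 1.499
Multiplying each by 2 gives whole numbers: C 2.00, H 4.00, O 3.00

(B) C2H4O3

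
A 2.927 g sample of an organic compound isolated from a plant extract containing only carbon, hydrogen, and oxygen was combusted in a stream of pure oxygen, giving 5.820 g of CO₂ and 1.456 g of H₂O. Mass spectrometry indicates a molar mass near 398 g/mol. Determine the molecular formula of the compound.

C18H22O10

mol C = 5.820 g CO₂ ÷ 44.009 g/mol = 0.13225 mol
mol H = 2 × 1.456 g H₂O ÷ 18.015 g/mol = 0.16164 mol
mass O = 2.927 − (1.5884 + 0.16294) = 1.1757 g → mol O = 1.1757 ÷ 15.999 = 0.073483 mol
Divide by the smallest (0.073483 mol): C 1.800, H 2.200, O 1.000
Multiplying each by 5 gives whole numbers: C 9.00, H 11.00, O 5.00
Empirical formula: C9H11O5
Empirical-formula mass = 199.18 g/mol; 398 ÷ 199.18 ≈ 2, so the molecular formula is C18H22O10.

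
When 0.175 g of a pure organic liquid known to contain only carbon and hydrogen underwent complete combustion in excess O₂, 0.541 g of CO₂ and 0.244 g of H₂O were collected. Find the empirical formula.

mol C = 0.541 g CO₂ ÷ 44.009 g/mol = 0.01229 mol
mol H = 2 × 0.244 g H₂O ÷ 18.015 g/mol = 0.02709 mol
Divide by the smallest (0.01229 mol): C 1.000, H 2.204
Multiplying each by 5 gives whole numbers: C 5.00, H 11.02

C5H11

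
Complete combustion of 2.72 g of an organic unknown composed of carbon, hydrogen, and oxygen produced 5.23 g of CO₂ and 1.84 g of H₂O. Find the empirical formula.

C7H12O4

mol C = 5.23 g CO₂ ÷ 44.009 g/mol = 0.1188 mol
mol H = 2 × 1.84 g H₂O ÷ 18.015 g/mol = 0.2043 mol
mass O = 2.72 − (1.427 + 0.2059) = 1.087 g → mol O = 1.087 ÷ 15.999 = 0.06792 mol
Divide by the smallest (0.06792 mol): C 1.750, H 3.007, O 1.000
Multiplying each by 4 gives whole numbers: C 7.00, H 12.03, O 4.00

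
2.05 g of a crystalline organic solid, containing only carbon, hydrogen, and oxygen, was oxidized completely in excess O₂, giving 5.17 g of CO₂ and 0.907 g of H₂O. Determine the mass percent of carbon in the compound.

mol C = 5.17 g CO₂ ÷ 44.009 g/mol = 0.1175 mol
mol H = 2 × 0.907 g H₂O ÷ 18.015 g/mol = 0.1007 mol
mass O = 2.05 − (1.411 + 0.1015) = 0.5375 g → mol O = 0.5375 ÷ 15.999 = 0.03360 mol
mass % C = 1.411 g ÷ 2.05 g × 100%

68.8%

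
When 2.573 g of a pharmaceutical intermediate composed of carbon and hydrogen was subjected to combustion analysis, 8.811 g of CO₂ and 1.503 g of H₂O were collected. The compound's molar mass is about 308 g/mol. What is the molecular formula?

mol C = 8.811 g CO₂ ÷ 44.009 g/mol = 0.20021 mol
mol H = 2 × 1.503 g H₂O ÷ 18.015 g/mol = 0.16686 mol
Divide by the smallest (0.16686 mol): C 1.200, H 1.000
Multiplying each by 5 gives whole numbers: C 6.00, H 5.00
Empirical formula: C6H5
Empirical-formula mass = 77.11 g/mol; 308 ÷ 77.11 ≈ 4, so the molecular formula is C24H20.

C24H20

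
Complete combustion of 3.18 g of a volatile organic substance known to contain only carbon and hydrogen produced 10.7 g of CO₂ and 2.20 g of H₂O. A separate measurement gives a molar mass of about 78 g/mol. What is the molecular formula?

mol C = 10.7 g CO₂ ÷ 44.009 g/mol = 0.2431 mol
mol H = 2 × 2.20 g H₂O ÷ 18.015 g/mol = 0.2442 mol
Divide by the smallest (0.2431 mol): C 1.000, H 1.005
Empirical formula: CH
Empirical-formula mass = 13.02 g/mol; 78 ÷ 13.02 ≈ 6, so the molecular formula is C6H6.

C6H6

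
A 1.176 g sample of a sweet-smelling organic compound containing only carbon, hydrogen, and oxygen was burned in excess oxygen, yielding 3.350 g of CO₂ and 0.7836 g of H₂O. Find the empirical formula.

C7H8O

mol C = 3.350 g CO₂ ÷ 44.009 g/mol = 0.076121 mol
mol H = 2 × 0.7836 g H₂O ÷ 18.015 g/mol = 0.086994 mol
mass O = 1.176 − (0.91429 + 0.087690) = 0.17402 g → mol O = 0.17402 ÷ 15.999 = 0.010877 mol
Divide by the smallest (0.010877 mol): C 6.998, H 7.998, O 1.000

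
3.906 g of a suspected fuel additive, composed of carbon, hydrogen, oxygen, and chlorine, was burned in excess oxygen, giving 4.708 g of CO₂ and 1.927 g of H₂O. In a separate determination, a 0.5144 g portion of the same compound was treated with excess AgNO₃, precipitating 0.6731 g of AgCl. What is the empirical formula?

mol C = 4.708 g CO₂ ÷ 44.009 g/mol = 0.10698 mol
mol H = 2 × 1.927 g H₂O ÷ 18.015 g/mol = 0.21393 mol
From the AgCl data: mol Cl per gram of compound = (0.6731 ÷ 143.318) ÷ 0.5144 = 0.0091301 mol/g, so in the 3.906 g combustion sample mol Cl = 0.035662 mol
mass O = 3.906 − (1.2849 + 0.21564 + 1.2642) = 1.1412 g → mol O = 1.1412 ÷ 15.999 = 0.071330 mol
Divide by the smallest (0.035662 mol): C 3.000, H 5.999, Cl 1.000, O 2.000

C3H6ClO2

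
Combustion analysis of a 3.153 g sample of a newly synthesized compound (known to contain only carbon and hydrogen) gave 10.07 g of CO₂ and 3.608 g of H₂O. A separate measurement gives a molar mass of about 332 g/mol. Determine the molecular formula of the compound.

mol C = 10.07 g CO₂ ÷ 44.009 g/mol = 0.22882 mol
mol H = 2 × 3.608 g H₂O ÷ 18.015 g/mol = 0.40056 mol
Divide by the smallest (0.22882 mol): C 1.000, H 1.751
Multiplying each by 4 gives whole numbers: C 4.00, H 7.00
Empirical formula: C4H7
Empirical-formula mass = 55.10 g/mol; 332 ÷ 55.10 ≈ 6, so the molecular formula is C24H42.

C24H42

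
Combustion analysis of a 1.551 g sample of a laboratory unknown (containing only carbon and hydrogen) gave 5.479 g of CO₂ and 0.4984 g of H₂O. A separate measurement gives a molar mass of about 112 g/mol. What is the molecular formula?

C9H4

mol C = 5.479 g CO₂ ÷ 44.009 g/mol = 0.12450 mol
mol H = 2 × 0.4984 g H₂O ÷ 18.015 g/mol = 0.055332 mol
Divide by the smallest (0.055332 mol): C 2.250, H 1.000
Multiplying each by 4 gives whole numbers: C 9.00, H 4.00
Empirical formula: C9H4
Empirical-formula mass = 112.13 g/mol; 112 ÷ 112.13 ≈ 1, so the molecular formula is C9H4.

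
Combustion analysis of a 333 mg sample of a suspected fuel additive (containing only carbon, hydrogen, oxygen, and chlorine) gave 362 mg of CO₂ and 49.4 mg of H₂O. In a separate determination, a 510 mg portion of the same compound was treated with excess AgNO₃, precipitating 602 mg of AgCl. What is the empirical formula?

C3H2ClO3

mol C = 0.362 g CO₂ ÷ 44.009 g/mol = 0.008226 mol
mol H = 2 × 0.0494 g H₂O ÷ 18.015 g/mol = 0.005484 mol
From the AgCl data: mol Cl per gram of compound = (0.602 ÷ 143.318) ÷ 0.510 = 0.008236 mol/g, so in the 0.333 g combustion sample mol Cl = 0.002743 mol
mass O = 0.333 − (0.09880 + 0.005528 + 0.09723) = 0.1314 g → mol O = 0.1314 ÷ 15.999 = 0.008216 mol
Divide by the smallest (0.002743 mol): C 2.999, H 2.000, Cl 1.000, O 2.996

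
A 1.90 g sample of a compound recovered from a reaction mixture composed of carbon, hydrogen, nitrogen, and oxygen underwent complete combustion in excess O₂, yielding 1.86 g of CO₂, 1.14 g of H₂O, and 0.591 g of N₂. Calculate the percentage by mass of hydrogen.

mol C = 1.86 g CO₂ ÷ 44.009 g/mol = 0.04226 mol
mol H = 2 × 1.14 g H₂O ÷ 18.015 g/mol = 0.1266 mol
mol N = 2 × 0.591 g N₂ ÷ 28.014 g/mol = 0.04219 mol
mass O = 1.90 − (0.5076 + 0.1276 + 0.5910) = 0.6738 g → mol O = 0.6738 ÷ 15.999 = 0.04211 mol
mass % H = 0.1276 g ÷ 1.90 g × 100%

6.7%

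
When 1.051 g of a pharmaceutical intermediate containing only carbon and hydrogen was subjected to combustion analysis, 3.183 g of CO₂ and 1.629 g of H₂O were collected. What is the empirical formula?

C2H5

mol C = 3.183 g CO₂ ÷ 44.009 g/mol = 0.072326 mol
mol H = 2 × 1.629 g H₂O ÷ 18.015 g/mol = 0.18085 mol
Divide by the smallest (0.072326 mol): C 1.000, H 2.500
Multiplying each by 2 gives whole numbers: C 2.00, H 5.00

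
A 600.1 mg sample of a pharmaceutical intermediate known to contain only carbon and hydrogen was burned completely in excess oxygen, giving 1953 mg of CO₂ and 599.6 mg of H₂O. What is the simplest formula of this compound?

mol C = 1.953 g CO₂ ÷ 44.009 g/mol = 0.044377 mol
mol H = 2 × 0.5996 g H₂O ÷ 18.015 g/mol = 0.066567 mol
Divide by the smallest (0.044377 mol): C 1.000, H 1.500
Multiplying each by 2 gives whole numbers: C 2.00, H 3.00

C2H3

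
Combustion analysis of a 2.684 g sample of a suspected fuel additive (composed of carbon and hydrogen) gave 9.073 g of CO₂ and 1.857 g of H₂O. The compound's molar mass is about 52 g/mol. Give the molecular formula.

C4H4

mol C = 9.073 g CO₂ ÷ 44.009 g/mol = 0.20616 mol
mol H = 2 × 1.857 g H₂O ÷ 18.015 g/mol = 0.20616 mol
Divide by the smallest (0.20616 mol): C 1.000, H 1.000
Empirical formula: CH
Empirical-formula mass = 13.02 g/mol; 52 ÷ 13.02 ≈ 4, so the molecular formula is C4H4.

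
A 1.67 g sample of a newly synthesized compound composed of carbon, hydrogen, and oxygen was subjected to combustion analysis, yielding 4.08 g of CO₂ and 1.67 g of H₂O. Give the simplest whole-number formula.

mol C = 4.08 g CO₂ ÷ 44.009 g/mol = 0.09271 mol
mol H = 2 × 1.67 g H₂O ÷ 18.015 g/mol = 0.1854 mol
mass O = 1.67 − (1.114 + 0.1869) = 0.3696 g → mol O = 0.3696 ÷ 15.999 = 0.02310 mol
Divide by the smallest (0.02310 mol): C 4.013, H 8.026, O 1.000

C4H8O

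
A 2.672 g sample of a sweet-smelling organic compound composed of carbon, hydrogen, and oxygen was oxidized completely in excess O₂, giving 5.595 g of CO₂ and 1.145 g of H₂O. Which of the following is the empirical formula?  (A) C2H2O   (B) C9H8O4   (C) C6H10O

mol C = 5.595 g CO₂ ÷ 44.009 g/mol = 0.12713 mol
mol H = 2 × 1.145 g H₂O ÷ 18.015 g/mol = 0.12712 mol
mass O = 2.672 − (1.5270 + 0.12813) = 1.0169 g → mol O = 1.0169 ÷ 15.999 = 0.063558 mol
Divide by the smallest (0.063558 mol): C 2.000, H 2.000, O 1.000

(A) C2H2O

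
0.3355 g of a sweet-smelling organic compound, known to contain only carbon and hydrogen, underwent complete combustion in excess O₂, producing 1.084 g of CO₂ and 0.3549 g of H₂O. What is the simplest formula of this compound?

C5H8

mol C = 1.084 g CO₂ ÷ 44.009 g/mol = 0.024631 mol
mol H = 2 × 0.3549 g H₂O ÷ 18.015 g/mol = 0.039400 mol
Divide by the smallest (0.024631 mol): C 1.000, H 1.600
Multiplying each by 5 gives whole numbers: C 5.00, H 8.00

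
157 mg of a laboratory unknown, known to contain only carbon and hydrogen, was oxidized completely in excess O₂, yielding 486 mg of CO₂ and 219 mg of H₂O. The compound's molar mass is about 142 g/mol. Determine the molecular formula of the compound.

C10H22

mol C = 0.486 g CO₂ ÷ 44.009 g/mol = 0.01104 mol
mol H = 2 × 0.219 g H₂O ÷ 18.015 g/mol = 0.02431 mol
Divide by the smallest (0.01104 mol): C 1.000, H 2.202
Multiplying each by 5 gives whole numbers: C 5.00, H 11.01
Empirical formula: C5H11
Empirical-formula mass = 71.14 g/mol; 142 ÷ 71.14 ≈ 2, so the molecular formula is C10H22.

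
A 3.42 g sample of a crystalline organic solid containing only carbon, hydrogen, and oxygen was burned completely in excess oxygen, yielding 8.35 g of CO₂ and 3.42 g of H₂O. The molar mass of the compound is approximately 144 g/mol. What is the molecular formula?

C8H16O2

mol C = 8.35 g CO₂ ÷ 44.009 g/mol = 0.1897 mol
mol H = 2 × 3.42 g H₂O ÷ 18.015 g/mol = 0.3797 mol
mass O = 3.42 − (2.279 + 0.3827) = 0.7584 g → mol O = 0.7584 ÷ 15.999 = 0.04740 mol
Divide by the smallest (0.04740 mol): C 4.003, H 8.010, O 1.000
Empirical formula: C4H8O
Empirical-formula mass = 72.11 g/mol; 144 ÷ 72.11 ≈ 2, so the molecular formula is C8H16O2.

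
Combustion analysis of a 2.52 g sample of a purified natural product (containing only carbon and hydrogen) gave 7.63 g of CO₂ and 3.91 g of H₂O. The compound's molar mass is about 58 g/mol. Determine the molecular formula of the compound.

C4H10

mol C = 7.63 g CO₂ ÷ 44.009 g/mol = 0.1734 mol
mol H = 2 × 3.91 g H₂O ÷ 18.015 g/mol = 0.4341 mol
Divide by the smallest (0.1734 mol): C 1.000, H 2.504
Multiplying each by 2 gives whole numbers: C 2.00, H 5.01
Empirical formula: C2H5
Empirical-formula mass = 29.06 g/mol; 58 ÷ 29.06 ≈ 2, so the molecular formula is C4H10.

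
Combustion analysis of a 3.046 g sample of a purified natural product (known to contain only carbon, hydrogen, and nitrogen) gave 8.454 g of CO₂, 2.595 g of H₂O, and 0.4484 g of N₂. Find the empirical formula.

C6H9N

mol C = 8.454 g CO₂ ÷ 44.009 g/mol = 0.19210 mol
mol H = 2 × 2.595 g H₂O ÷ 18.015 g/mol = 0.28809 mol
mol N = 2 × 0.4484 g N₂ ÷ 28.014 g/mol = 0.032013 mol
Divide by the smallest (0.032013 mol): C 6.001, H 8.999, N 1.000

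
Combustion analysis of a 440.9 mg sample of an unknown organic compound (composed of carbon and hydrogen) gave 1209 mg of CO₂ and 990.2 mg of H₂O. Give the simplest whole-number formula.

mol C = 1.209 g CO₂ ÷ 44.009 g/mol = 0.027472 mol
mol H = 2 × 0.9902 g H₂O ÷ 18.015 g/mol = 0.10993 mol
Divide by the smallest (0.027472 mol): C 1.000, H 4.002

CH4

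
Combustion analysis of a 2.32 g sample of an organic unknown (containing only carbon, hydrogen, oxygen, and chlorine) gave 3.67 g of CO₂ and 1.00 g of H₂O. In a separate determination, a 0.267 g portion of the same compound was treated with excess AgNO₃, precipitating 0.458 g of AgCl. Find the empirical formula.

C6H8Cl2O

mol C = 3.67 g CO₂ ÷ 44.009 g/mol = 0.08339 mol
mol H = 2 × 1.00 g H₂O ÷ 18.015 g/mol = 0.1110 mol
From the AgCl data: mol Cl per gram of compound = (0.458 ÷ 143.318) ÷ 0.267 = 0.01197 mol/g, so in the 2.32 g combustion sample mol Cl = 0.02777 mol
mass O = 2.32 − (1.002 + 0.1119 + 0.9844) = 0.2221 g → mol O = 0.2221 ÷ 15.999 = 0.01388 mol
Divide by the smallest (0.01388 mol): C 6.007, H 7.997, Cl 2.000, O 1.000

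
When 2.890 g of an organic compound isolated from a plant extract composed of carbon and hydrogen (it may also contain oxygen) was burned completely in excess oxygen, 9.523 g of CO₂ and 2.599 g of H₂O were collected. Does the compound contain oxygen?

mol C = 9.523 g CO₂ ÷ 44.009 g/mol = 0.21639 mol
mol H = 2 × 2.599 g H₂O ÷ 18.015 g/mol = 0.28854 mol
C and H together account for 2.8899 g — essentially the entire 2.890 g sample — so the compound contains no oxygen.

no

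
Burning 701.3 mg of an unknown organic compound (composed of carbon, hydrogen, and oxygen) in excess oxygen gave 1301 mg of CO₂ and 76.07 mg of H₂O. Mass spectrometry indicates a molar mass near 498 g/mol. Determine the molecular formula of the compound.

mol C = 1.301 g CO₂ ÷ 44.009 g/mol = 0.029562 mol
mol H = 2 × 0.07607 g H₂O ÷ 18.015 g/mol = 0.0084452 mol
mass O = 0.7013 − (0.35507 + 0.0085127) = 0.33772 g → mol O = 0.33772 ÷ 15.999 = 0.021109 mol
Divide by the smallest (0.0084452 mol): C 3.500, H 1.000, O 2.499
Multiplying each by 2 gives whole numbers: C 7.00, H 2.00, O 5.00
Empirical formula: C7H2O5
Empirical-formula mass = 166.09 g/mol; 498 ÷ 166.09 ≈ 3, so the molecular formula is C21H6O15.

C21H6O15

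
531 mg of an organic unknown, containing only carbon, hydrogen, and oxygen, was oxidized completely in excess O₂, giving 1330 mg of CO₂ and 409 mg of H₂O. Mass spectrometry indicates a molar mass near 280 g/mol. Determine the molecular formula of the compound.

C16H24O4

mol C = 1.33 g CO₂ ÷ 44.009 g/mol = 0.03022 mol
mol H = 2 × 0.409 g H₂O ÷ 18.015 g/mol = 0.04541 mol
mass O = 0.531 − (0.3630 + 0.04577) = 0.1222 g → mol O = 0.1222 ÷ 15.999 = 0.007641 mol
Divide by the smallest (0.007641 mol): C 3.955, H 5.943, O 1.000
Empirical formula: C4H6O
Empirical-formula mass = 70.09 g/mol; 280 ÷ 70.09 ≈ 4, so the molecular formula is C16H24O4.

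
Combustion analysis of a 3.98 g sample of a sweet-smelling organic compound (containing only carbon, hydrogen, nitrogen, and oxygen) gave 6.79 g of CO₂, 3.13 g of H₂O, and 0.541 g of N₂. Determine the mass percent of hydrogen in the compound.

mol C = 6.79 g CO₂ ÷ 44.009 g/mol = 0.1543 mol
mol H = 2 × 3.13 g H₂O ÷ 18.015 g/mol = 0.3475 mol
mol N = 2 × 0.541 g N₂ ÷ 28.014 g/mol = 0.03862 mol
mass O = 3.98 − (1.853 + 0.3503 + 0.5410) = 1.236 g → mol O = 1.236 ÷ 15.999 = 0.07723 mol
mass % H = 0.3503 g ÷ 3.98 g × 100%

8.8%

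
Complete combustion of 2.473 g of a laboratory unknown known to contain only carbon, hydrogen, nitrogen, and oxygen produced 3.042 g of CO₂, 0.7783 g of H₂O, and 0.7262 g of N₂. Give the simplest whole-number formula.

mol C = 3.042 g CO₂ ÷ 44.009 g/mol = 0.069122 mol
mol H = 2 × 0.7783 g H₂O ÷ 18.015 g/mol = 0.086406 mol
mol N = 2 × 0.7262 g N₂ ÷ 28.014 g/mol = 0.051846 mol
mass O = 2.473 − (0.83023 + 0.087097 + 0.72620) = 0.82948 g → mol O = 0.82948 ÷ 15.999 = 0.051845 mol
Divide by the smallest (0.051845 mol): C 1.333, H 1.667, N 1.000, O 1.000
Multiplying each by 3 gives whole numbers: C 4.00, H 5.00, N 3.00, O 3.00

C4H5N3O3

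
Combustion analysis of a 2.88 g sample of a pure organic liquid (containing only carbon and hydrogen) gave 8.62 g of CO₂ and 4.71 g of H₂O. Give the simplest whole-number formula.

mol C = 8.62 g CO₂ ÷ 44.009 g/mol = 0.1959 mol
mol H = 2 × 4.71 g H₂O ÷ 18.015 g/mol = 0.5229 mol
Divide by the smallest (0.1959 mol): C 1.000, H 2.670
Multiplying each by 3 gives whole numbers: C 3.00, H 8.01

C3H8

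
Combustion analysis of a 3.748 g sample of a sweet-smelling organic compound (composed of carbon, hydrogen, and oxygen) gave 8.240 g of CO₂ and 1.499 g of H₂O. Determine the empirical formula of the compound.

C9H8O4

mol C = 8.240 g CO₂ ÷ 44.009 g/mol = 0.18723 mol
mol H = 2 × 1.499 g H₂O ÷ 18.015 g/mol = 0.16642 mol
mass O = 3.748 − (2.2489 + 0.16775) = 1.3314 g → mol O = 1.3314 ÷ 15.999 = 0.083216 mol
Divide by the smallest (0.083216 mol): C 2.250, H 2.000, O 1.000
Multiplying each by 4 gives whole numbers: C 9.00, H 8.00, O 4.00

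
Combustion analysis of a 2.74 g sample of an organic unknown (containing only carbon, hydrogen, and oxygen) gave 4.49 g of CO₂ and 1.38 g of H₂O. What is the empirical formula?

mol C = 4.49 g CO₂ ÷ 44.009 g/mol = 0.1020 mol
mol H = 2 × 1.38 g H₂O ÷ 18.015 g/mol = 0.1532 mol
mass O = 2.74 − (1.225 + 0.1544) = 1.360 g → mol O = 1.360 ÷ 15.999 = 0.08501 mol
Divide by the smallest (0.08501 mol): C 1.200, H 1.802, O 1.000
Multiplying each by 5 gives whole numbers: C 6.00, H 9.01, O 5.00

C6H9O5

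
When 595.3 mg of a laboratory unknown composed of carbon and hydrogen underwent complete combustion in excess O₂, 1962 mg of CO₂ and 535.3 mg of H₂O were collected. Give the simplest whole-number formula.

mol C = 1.962 g CO₂ ÷ 44.009 g/mol = 0.044582 mol
mol H = 2 × 0.5353 g H₂O ÷ 18.015 g/mol = 0.059428 mol
Divide by the smallest (0.044582 mol): C 1.000, H 1.333
Multiplying each by 3 gives whole numbers: C 3.00, H 4.00

C3H4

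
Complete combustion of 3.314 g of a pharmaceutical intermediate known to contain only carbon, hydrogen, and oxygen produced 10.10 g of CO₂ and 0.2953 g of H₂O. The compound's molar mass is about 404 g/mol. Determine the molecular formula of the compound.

mol C = 10.10 g CO₂ ÷ 44.009 g/mol = 0.22950 mol
mol H = 2 × 0.2953 g H₂O ÷ 18.015 g/mol = 0.032784 mol
mass O = 3.314 − (2.7565 + 0.033046) = 0.52445 g → mol O = 0.52445 ÷ 15.999 = 0.032780 mol
Divide by the smallest (0.032780 mol): C 7.001, H 1.000, O 1.000
Empirical formula: C7HO
Empirical-formula mass = 101.08 g/mol; 404 ÷ 101.08 ≈ 4, so the molecular formula is C28H4O4.

C28H4O4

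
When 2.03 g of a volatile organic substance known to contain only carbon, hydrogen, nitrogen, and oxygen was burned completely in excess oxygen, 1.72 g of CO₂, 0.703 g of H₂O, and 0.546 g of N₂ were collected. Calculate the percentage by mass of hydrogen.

mol C = 1.72 g CO₂ ÷ 44.009 g/mol = 0.03908 mol
mol H = 2 × 0.703 g H₂O ÷ 18.015 g/mol = 0.07805 mol
mol N = 2 × 0.546 g N₂ ÷ 28.014 g/mol = 0.03898 mol
mass O = 2.03 − (0.4694 + 0.07867 + 0.5460) = 0.9359 g → mol O = 0.9359 ÷ 15.999 = 0.05850 mol
mass % H = 0.07867 g ÷ 2.03 g × 100%

3.9%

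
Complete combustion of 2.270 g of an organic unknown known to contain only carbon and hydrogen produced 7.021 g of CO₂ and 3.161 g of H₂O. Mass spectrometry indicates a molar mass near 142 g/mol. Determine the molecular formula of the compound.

C10H22

mol C = 7.021 g CO₂ ÷ 44.009 g/mol = 0.15954 mol
mol H = 2 × 3.161 g H₂O ÷ 18.015 g/mol = 0.35093 mol
Divide by the smallest (0.15954 mol): C 1.000, H 2.200
Multiplying each by 5 gives whole numbers: C 5.00, H 11.00
Empirical formula: C5H11
Empirical-formula mass = 71.14 g/mol; 142 ÷ 71.14 ≈ 2, so the molecular formula is C10H22.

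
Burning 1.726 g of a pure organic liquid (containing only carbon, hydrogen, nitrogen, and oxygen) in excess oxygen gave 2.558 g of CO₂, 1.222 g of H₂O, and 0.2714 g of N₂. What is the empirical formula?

C3H7NO2

mol C = 2.558 g CO₂ ÷ 44.009 g/mol = 0.058124 mol
mol H = 2 × 1.222 g H₂O ÷ 18.015 g/mol = 0.13566 mol
mol N = 2 × 0.2714 g N₂ ÷ 28.014 g/mol = 0.019376 mol
mass O = 1.726 − (0.69813 + 0.13675 + 0.27140) = 0.61972 g → mol O = 0.61972 ÷ 15.999 = 0.038735 mol
Divide by the smallest (0.019376 mol): C 3.000, H 7.002, N 1.000, O 1.999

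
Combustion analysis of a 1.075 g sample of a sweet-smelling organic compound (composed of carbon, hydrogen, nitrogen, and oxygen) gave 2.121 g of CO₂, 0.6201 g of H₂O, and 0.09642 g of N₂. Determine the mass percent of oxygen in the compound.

30.73%

mol C = 2.121 g CO₂ ÷ 44.009 g/mol = 0.048195 mol
mol H = 2 × 0.6201 g H₂O ÷ 18.015 g/mol = 0.068843 mol
mol N = 2 × 0.09642 g N₂ ÷ 28.014 g/mol = 0.0068837 mol
mass O = 1.075 − (0.57887 + 0.069393 + 0.096420) = 0.33032 g → mol O = 0.33032 ÷ 15.999 = 0.020646 mol
mass % O = 0.33032 g ÷ 1.075 g × 100%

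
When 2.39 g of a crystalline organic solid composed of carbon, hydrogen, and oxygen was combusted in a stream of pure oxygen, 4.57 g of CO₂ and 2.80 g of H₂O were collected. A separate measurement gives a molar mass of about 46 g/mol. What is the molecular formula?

C2H6O

mol C = 4.57 g CO₂ ÷ 44.009 g/mol = 0.1038 mol
mol H = 2 × 2.80 g H₂O ÷ 18.015 g/mol = 0.3109 mol
mass O = 2.39 − (1.247 + 0.3133) = 0.8294 g → mol O = 0.8294 ÷ 15.999 = 0.05184 mol
Divide by the smallest (0.05184 mol): C 2.003, H 5.996, O 1.000
Empirical formula: C2H6O
Empirical-formula mass = 46.07 g/mol; 46 ÷ 46.07 ≈ 1, so the molecular formula is C2H6O.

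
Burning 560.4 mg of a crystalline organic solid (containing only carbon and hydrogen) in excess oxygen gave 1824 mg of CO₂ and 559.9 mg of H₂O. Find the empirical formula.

C2H3

mol C = 1.824 g CO₂ ÷ 44.009 g/mol = 0.041446 mol
mol H = 2 × 0.5599 g H₂O ÷ 18.015 g/mol = 0.062159 mol
Divide by the smallest (0.041446 mol): C 1.000, H 1.500
Multiplying each by 2 gives whole numbers: C 2.00, H 3.00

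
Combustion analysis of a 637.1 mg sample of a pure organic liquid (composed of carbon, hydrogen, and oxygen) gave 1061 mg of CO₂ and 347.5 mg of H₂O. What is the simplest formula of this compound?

C5H8O4

mol C = 1.061 g CO₂ ÷ 44.009 g/mol = 0.024109 mol
mol H = 2 × 0.3475 g H₂O ÷ 18.015 g/mol = 0.038579 mol
mass O = 0.6371 − (0.28957 + 0.038888) = 0.30864 g → mol O = 0.30864 ÷ 15.999 = 0.019291 mol
Divide by the smallest (0.019291 mol): C 1.250, H 2.000, O 1.000
Multiplying each by 4 gives whole numbers: C 5.00, H 8.00, O 4.00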